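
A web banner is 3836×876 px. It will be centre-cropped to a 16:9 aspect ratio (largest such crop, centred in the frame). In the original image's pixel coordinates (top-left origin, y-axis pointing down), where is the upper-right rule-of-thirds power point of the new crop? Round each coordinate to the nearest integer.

x = 2178 px, y = 292 px

3836/876 > 16/9, so the 16:9 crop keeps the full height 876 and trims width to 876 × 16/9 = 1557.33 px.
Left offset = (3836 − 1557.33)/2 = 1139.33 px; top offset = 0.
Upper-right is two-thirds across and one-third down within the crop:
x = 1139.33 + 2 × 1557.33/3 ≈ 2178; y = 0.00 + 1 × 876.00/3 ≈ 292.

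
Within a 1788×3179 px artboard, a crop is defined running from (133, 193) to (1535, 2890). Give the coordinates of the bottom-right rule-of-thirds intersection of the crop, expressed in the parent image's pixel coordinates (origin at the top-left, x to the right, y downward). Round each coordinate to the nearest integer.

x = 1068 px, y = 1991 px

Crop width = 1535 − 133 = 1402 px; one third is 467.33 px.
Crop height = 2890 − 193 = 2697 px; one third is 899.00 px.
The bottom-right point is two-thirds across and two-thirds down within the crop:
x = 133 + 2 × 467.33 ≈ 1068; y = 193 + 2 × 899.00 ≈ 1991.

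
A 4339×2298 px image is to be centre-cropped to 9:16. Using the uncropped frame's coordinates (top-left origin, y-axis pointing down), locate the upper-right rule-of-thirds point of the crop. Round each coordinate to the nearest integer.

(2385, 766)

4339/2298 > 9/16, so the 9:16 crop keeps the full height 2298 and trims width to 2298 × 9/16 = 1292.62 px.
Left offset = (4339 − 1292.62)/2 = 1523.19 px; top offset = 0.
Upper-right is two-thirds across and one-third down within the crop:
x = 1523.19 + 2 × 1292.62/3 ≈ 2385; y = 0.00 + 1 × 2298.00/3 ≈ 766.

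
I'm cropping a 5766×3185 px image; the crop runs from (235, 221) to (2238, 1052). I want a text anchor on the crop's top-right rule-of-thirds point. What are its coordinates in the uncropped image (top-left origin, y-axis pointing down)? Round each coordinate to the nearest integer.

(1570, 498)

Crop width = 2238 − 235 = 2003 px; one third is 667.67 px.
Crop height = 1052 − 221 = 831 px; one third is 277.00 px.
The top-right point is two-thirds across and one-third down within the crop:
x = 235 + 2 × 667.67 ≈ 1570; y = 221 + 1 × 277.00 ≈ 498.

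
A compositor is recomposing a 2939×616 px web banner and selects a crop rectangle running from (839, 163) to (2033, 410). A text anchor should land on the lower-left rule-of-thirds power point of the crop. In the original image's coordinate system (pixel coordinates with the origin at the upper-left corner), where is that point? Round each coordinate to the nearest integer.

(1237, 328)

Crop width = 2033 − 839 = 1194 px; one third is 398.00 px.
Crop height = 410 − 163 = 247 px; one third is 82.33 px.
The lower-left point is one-third across and two-thirds down within the crop:
x = 839 + 1 × 398.00 ≈ 1237; y = 163 + 2 × 82.33 ≈ 328.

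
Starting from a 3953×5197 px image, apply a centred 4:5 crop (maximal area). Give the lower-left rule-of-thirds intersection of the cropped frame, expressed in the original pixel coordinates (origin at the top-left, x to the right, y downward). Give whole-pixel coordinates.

(1318, 3422)

3953/5197 < 4/5, so the 4:5 crop keeps the full width 3953 and trims height to 3953 × 5/4 = 4941.25 px.
Top offset = (5197 − 4941.25)/2 = 127.88 px; left offset = 0.
Lower-left is one-third across and two-thirds down within the crop:
x = 0.00 + 1 × 3953.00/3 ≈ 1318; y = 127.88 + 2 × 4941.25/3 ≈ 3422.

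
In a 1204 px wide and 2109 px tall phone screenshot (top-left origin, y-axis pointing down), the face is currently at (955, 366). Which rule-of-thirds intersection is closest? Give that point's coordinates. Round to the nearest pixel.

(803, 703)

Third lines: x ∈ {401, 803}, y ∈ {703, 1406}.
955 is closer to x = 803; 366 is closer to y = 703.
So the nearest intersection is the upper-right power point.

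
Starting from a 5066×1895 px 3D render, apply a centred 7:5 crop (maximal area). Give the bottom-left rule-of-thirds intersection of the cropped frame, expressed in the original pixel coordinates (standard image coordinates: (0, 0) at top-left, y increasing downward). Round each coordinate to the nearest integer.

x = 2091 px, y = 1263 px

5066/1895 > 7/5, so the 7:5 crop keeps the full height 1895 and trims width to 1895 × 7/5 = 2653.00 px.
Left offset = (5066 − 2653.00)/2 = 1206.50 px; top offset = 0.
Bottom-left is one-third across and two-thirds down within the crop:
x = 1206.50 + 1 × 2653.00/3 ≈ 2091; y = 0.00 + 2 × 1895.00/3 ≈ 1263.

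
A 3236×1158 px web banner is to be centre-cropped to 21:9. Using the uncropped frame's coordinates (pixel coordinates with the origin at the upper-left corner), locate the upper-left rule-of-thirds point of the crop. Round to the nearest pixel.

3236/1158 > 21/9, so the 21:9 crop keeps the full height 1158 and trims width to 1158 × 21/9 = 2702.00 px.
Left offset = (3236 − 2702.00)/2 = 267.00 px; top offset = 0.
Upper-left is one-third across and one-third down within the crop:
x = 267.00 + 1 × 2702.00/3 ≈ 1168; y = 0.00 + 1 × 1158.00/3 ≈ 386.

x = 1168 px, y = 386 px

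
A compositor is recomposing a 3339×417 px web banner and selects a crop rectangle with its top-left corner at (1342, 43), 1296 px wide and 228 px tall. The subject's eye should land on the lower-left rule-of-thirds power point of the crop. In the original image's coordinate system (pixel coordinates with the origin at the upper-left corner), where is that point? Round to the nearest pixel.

(1774, 195)

One third of the crop width 1296 is 432.00 px.
One third of the crop height 228 is 76.00 px.
The lower-left point is one-third across and two-thirds down within the crop:
x = 1342 + 1 × 432.00 ≈ 1774; y = 43 + 2 × 76.00 ≈ 195.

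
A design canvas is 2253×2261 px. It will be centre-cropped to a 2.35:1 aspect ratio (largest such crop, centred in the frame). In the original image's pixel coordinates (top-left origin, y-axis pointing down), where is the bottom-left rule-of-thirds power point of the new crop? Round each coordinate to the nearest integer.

2253/2261 < 2.35/1, so the 2.35:1 crop keeps the full width 2253 and trims height to 2253 × 1/2.35 = 958.72 px.
Top offset = (2261 − 958.72)/2 = 651.14 px; left offset = 0.
Bottom-left is one-third across and two-thirds down within the crop:
x = 0.00 + 1 × 2253.00/3 ≈ 751; y = 651.14 + 2 × 958.72/3 ≈ 1290.

(751, 1290)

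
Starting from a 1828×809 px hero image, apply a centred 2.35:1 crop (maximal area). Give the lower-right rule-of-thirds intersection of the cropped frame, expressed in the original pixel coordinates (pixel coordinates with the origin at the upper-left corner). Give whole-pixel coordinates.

x = 1219 px, y = 534 px

1828/809 < 2.35/1, so the 2.35:1 crop keeps the full width 1828 and trims height to 1828 × 1/2.35 = 777.87 px.
Top offset = (809 − 777.87)/2 = 15.56 px; left offset = 0.
Lower-right is two-thirds across and two-thirds down within the crop:
x = 0.00 + 2 × 1828.00/3 ≈ 1219; y = 15.56 + 2 × 777.87/3 ≈ 534.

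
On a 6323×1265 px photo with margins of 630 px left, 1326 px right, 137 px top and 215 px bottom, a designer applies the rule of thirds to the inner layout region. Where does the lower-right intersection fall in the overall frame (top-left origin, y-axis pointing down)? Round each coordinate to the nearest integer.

Content width = 6323 − 630 − 1326 = 4367 px; content height = 1265 − 137 − 215 = 913 px.
Lower-right is two-thirds across and two-thirds down within the inner layout region.
x = 630 + 2 × 4367/3 = 630 + 2911.33 ≈ 3541
y = 137 + 2 × 913/3 = 137 + 608.67 ≈ 746

x = 3541 px, y = 746 px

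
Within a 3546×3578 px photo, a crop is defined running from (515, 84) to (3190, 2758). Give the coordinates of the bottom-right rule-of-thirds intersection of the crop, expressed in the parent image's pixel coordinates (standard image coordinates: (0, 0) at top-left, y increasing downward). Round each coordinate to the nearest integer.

Crop width = 3190 − 515 = 2675 px; one third is 891.67 px.
Crop height = 2758 − 84 = 2674 px; one third is 891.33 px.
The bottom-right point is two-thirds across and two-thirds down within the crop:
x = 515 + 2 × 891.67 ≈ 2298; y = 84 + 2 × 891.33 ≈ 1867.

x = 2298 px, y = 1867 px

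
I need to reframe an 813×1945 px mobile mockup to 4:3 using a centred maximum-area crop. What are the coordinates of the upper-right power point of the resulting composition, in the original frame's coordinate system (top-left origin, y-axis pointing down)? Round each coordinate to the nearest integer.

x = 542 px, y = 871 px

813/1945 < 4/3, so the 4:3 crop keeps the full width 813 and trims height to 813 × 3/4 = 609.75 px.
Top offset = (1945 − 609.75)/2 = 667.62 px; left offset = 0.
Upper-right is two-thirds across and one-third down within the crop:
x = 0.00 + 2 × 813.00/3 ≈ 542; y = 667.62 + 1 × 609.75/3 ≈ 871.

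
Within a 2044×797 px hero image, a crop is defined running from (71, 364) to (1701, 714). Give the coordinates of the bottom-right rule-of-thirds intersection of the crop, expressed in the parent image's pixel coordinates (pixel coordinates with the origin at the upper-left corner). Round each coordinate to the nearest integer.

Crop width = 1701 − 71 = 1630 px; one third is 543.33 px.
Crop height = 714 − 364 = 350 px; one third is 116.67 px.
The bottom-right point is two-thirds across and two-thirds down within the crop:
x = 71 + 2 × 543.33 ≈ 1158; y = 364 + 2 × 116.67 ≈ 597.

(1158, 597)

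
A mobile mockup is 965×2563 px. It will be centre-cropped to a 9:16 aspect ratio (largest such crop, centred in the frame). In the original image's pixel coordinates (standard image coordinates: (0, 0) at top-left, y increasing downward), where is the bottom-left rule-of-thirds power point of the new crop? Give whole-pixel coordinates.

(322, 1567)

965/2563 < 9/16, so the 9:16 crop keeps the full width 965 and trims height to 965 × 16/9 = 1715.56 px.
Top offset = (2563 − 1715.56)/2 = 423.72 px; left offset = 0.
Bottom-left is one-third across and two-thirds down within the crop:
x = 0.00 + 1 × 965.00/3 ≈ 322; y = 423.72 + 2 × 1715.56/3 ≈ 1567.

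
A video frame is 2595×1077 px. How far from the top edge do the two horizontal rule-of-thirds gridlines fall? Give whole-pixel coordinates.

y = 359 px and y = 718 px

1077 / 3 = 359, so the horizontal lines sit at one and two thirds of 1077.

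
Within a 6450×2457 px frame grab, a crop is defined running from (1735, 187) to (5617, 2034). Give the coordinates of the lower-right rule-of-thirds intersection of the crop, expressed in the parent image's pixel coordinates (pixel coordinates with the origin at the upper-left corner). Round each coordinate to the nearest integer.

Crop width = 5617 − 1735 = 3882 px; one third is 1294.00 px.
Crop height = 2034 − 187 = 1847 px; one third is 615.67 px.
The lower-right point is two-thirds across and two-thirds down within the crop:
x = 1735 + 2 × 1294.00 ≈ 4323; y = 187 + 2 × 615.67 ≈ 1418.

(4323, 1418)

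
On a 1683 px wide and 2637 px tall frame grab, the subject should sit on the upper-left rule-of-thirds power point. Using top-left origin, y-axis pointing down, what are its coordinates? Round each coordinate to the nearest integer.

The upper-left point sits one-third of the way across and one-third of the way down.
x = 1 × 1683/3 ≈ 561; y = 1 × 2637/3 ≈ 879.

(561, 879)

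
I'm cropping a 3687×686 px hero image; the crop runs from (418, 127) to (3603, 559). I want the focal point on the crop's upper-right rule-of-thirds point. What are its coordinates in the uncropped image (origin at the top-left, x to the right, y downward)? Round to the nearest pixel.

(2541, 271)

Crop width = 3603 − 418 = 3185 px; one third is 1061.67 px.
Crop height = 559 − 127 = 432 px; one third is 144.00 px.
The upper-right point is two-thirds across and one-third down within the crop:
x = 418 + 2 × 1061.67 ≈ 2541; y = 127 + 1 × 144.00 ≈ 271.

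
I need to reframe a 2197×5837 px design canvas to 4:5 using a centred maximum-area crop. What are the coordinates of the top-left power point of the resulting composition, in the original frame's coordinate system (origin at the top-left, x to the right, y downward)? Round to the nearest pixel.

2197/5837 < 4/5, so the 4:5 crop keeps the full width 2197 and trims height to 2197 × 5/4 = 2746.25 px.
Top offset = (5837 − 2746.25)/2 = 1545.38 px; left offset = 0.
Top-left is one-third across and one-third down within the crop:
x = 0.00 + 1 × 2197.00/3 ≈ 732; y = 1545.38 + 1 × 2746.25/3 ≈ 2461.

x = 732 px, y = 2461 px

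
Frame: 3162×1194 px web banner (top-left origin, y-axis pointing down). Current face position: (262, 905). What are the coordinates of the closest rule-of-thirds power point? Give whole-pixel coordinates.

(1054, 796)

Third lines: x ∈ {1054, 2108}, y ∈ {398, 796}.
262 is closer to x = 1054; 905 is closer to y = 796.
So the nearest intersection is the lower-left power point.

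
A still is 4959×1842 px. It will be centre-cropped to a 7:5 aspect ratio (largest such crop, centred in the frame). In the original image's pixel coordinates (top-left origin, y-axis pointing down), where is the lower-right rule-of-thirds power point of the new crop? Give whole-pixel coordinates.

x = 2909 px, y = 1228 px

4959/1842 > 7/5, so the 7:5 crop keeps the full height 1842 and trims width to 1842 × 7/5 = 2578.80 px.
Left offset = (4959 − 2578.80)/2 = 1190.10 px; top offset = 0.
Lower-right is two-thirds across and two-thirds down within the crop:
x = 1190.10 + 2 × 2578.80/3 ≈ 2909; y = 0.00 + 2 × 1842.00/3 ≈ 1228.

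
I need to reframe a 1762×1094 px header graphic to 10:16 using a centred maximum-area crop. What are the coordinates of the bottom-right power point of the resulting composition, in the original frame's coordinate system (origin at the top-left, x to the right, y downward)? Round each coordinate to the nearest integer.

1762/1094 > 10/16, so the 10:16 crop keeps the full height 1094 and trims width to 1094 × 10/16 = 683.75 px.
Left offset = (1762 − 683.75)/2 = 539.12 px; top offset = 0.
Bottom-right is two-thirds across and two-thirds down within the crop:
x = 539.12 + 2 × 683.75/3 ≈ 995; y = 0.00 + 2 × 1094.00/3 ≈ 729.

x = 995 px, y = 729 px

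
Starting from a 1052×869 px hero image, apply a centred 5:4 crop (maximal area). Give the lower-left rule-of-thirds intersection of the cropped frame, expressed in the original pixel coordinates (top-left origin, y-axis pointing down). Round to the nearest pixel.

1052/869 < 5/4, so the 5:4 crop keeps the full width 1052 and trims height to 1052 × 4/5 = 841.60 px.
Top offset = (869 − 841.60)/2 = 13.70 px; left offset = 0.
Lower-left is one-third across and two-thirds down within the crop:
x = 0.00 + 1 × 1052.00/3 ≈ 351; y = 13.70 + 2 × 841.60/3 ≈ 575.

x = 351 px, y = 575 px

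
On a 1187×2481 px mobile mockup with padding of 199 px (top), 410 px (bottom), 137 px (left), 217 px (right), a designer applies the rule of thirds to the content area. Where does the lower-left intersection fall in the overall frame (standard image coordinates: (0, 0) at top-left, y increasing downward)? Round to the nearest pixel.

Content width = 1187 − 137 − 217 = 833 px; content height = 2481 − 199 − 410 = 1872 px.
Lower-left is one-third across and two-thirds down within the content area.
x = 137 + 1 × 833/3 = 137 + 277.67 ≈ 415
y = 199 + 2 × 1872/3 = 199 + 1248.00 ≈ 1447

x = 415 px, y = 1447 px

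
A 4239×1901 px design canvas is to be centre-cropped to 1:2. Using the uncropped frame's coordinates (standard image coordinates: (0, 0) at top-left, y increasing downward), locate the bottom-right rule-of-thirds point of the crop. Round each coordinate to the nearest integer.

4239/1901 > 1/2, so the 1:2 crop keeps the full height 1901 and trims width to 1901 × 1/2 = 950.50 px.
Left offset = (4239 − 950.50)/2 = 1644.25 px; top offset = 0.
Bottom-right is two-thirds across and two-thirds down within the crop:
x = 1644.25 + 2 × 950.50/3 ≈ 2278; y = 0.00 + 2 × 1901.00/3 ≈ 1267.

x = 2278 px, y = 1267 px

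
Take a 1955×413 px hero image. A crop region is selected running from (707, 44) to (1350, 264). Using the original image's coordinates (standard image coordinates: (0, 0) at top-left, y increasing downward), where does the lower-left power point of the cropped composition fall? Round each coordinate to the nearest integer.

(921, 191)

Crop width = 1350 − 707 = 643 px; one third is 214.33 px.
Crop height = 264 − 44 = 220 px; one third is 73.33 px.
The lower-left point is one-third across and two-thirds down within the crop:
x = 707 + 1 × 214.33 ≈ 921; y = 44 + 2 × 73.33 ≈ 191.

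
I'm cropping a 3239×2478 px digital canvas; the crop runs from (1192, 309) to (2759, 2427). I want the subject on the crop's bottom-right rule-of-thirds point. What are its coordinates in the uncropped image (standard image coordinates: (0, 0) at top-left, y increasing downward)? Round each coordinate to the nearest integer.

(2237, 1721)

Crop width = 2759 − 1192 = 1567 px; one third is 522.33 px.
Crop height = 2427 − 309 = 2118 px; one third is 706.00 px.
The bottom-right point is two-thirds across and two-thirds down within the crop:
x = 1192 + 2 × 522.33 ≈ 2237; y = 309 + 2 × 706.00 ≈ 1721.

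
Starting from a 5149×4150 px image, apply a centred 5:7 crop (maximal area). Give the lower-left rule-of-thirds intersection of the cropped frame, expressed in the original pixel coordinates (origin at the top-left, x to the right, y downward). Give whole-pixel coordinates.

5149/4150 > 5/7, so the 5:7 crop keeps the full height 4150 and trims width to 4150 × 5/7 = 2964.29 px.
Left offset = (5149 − 2964.29)/2 = 1092.36 px; top offset = 0.
Lower-left is one-third across and two-thirds down within the crop:
x = 1092.36 + 1 × 2964.29/3 ≈ 2080; y = 0.00 + 2 × 4150.00/3 ≈ 2767.

(2080, 2767)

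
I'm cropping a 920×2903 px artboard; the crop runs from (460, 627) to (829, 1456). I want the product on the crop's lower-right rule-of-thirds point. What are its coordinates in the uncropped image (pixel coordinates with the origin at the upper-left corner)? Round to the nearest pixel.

Crop width = 829 − 460 = 369 px; one third is 123.00 px.
Crop height = 1456 − 627 = 829 px; one third is 276.33 px.
The lower-right point is two-thirds across and two-thirds down within the crop:
x = 460 + 2 × 123.00 ≈ 706; y = 627 + 2 × 276.33 ≈ 1180.

x = 706 px, y = 1180 px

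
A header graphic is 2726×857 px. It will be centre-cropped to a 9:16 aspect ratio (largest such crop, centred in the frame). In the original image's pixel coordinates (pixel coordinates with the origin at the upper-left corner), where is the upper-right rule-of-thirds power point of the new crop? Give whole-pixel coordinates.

2726/857 > 9/16, so the 9:16 crop keeps the full height 857 and trims width to 857 × 9/16 = 482.06 px.
Left offset = (2726 − 482.06)/2 = 1121.97 px; top offset = 0.
Upper-right is two-thirds across and one-third down within the crop:
x = 1121.97 + 2 × 482.06/3 ≈ 1443; y = 0.00 + 1 × 857.00/3 ≈ 286.

x = 1443 px, y = 286 px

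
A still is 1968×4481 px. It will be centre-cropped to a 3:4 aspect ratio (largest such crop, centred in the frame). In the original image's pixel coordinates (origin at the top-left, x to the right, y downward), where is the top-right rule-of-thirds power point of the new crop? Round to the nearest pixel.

x = 1312 px, y = 1803 px

1968/4481 < 3/4, so the 3:4 crop keeps the full width 1968 and trims height to 1968 × 4/3 = 2624.00 px.
Top offset = (4481 − 2624.00)/2 = 928.50 px; left offset = 0.
Top-right is two-thirds across and one-third down within the crop:
x = 0.00 + 2 × 1968.00/3 ≈ 1312; y = 928.50 + 1 × 2624.00/3 ≈ 1803.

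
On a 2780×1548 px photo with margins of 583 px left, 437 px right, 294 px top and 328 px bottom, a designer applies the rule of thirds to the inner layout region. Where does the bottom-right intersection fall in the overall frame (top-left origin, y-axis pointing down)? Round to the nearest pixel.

Content width = 2780 − 583 − 437 = 1760 px; content height = 1548 − 294 − 328 = 926 px.
Bottom-right is two-thirds across and two-thirds down within the inner layout region.
x = 583 + 2 × 1760/3 = 583 + 1173.33 ≈ 1756
y = 294 + 2 × 926/3 = 294 + 617.33 ≈ 911

x = 1756 px, y = 911 px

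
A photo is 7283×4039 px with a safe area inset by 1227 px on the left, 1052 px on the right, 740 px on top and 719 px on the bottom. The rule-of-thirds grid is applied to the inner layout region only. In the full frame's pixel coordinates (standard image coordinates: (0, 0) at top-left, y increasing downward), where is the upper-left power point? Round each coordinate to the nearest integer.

x = 2895 px, y = 1600 px

Content width = 7283 − 1227 − 1052 = 5004 px; content height = 4039 − 740 − 719 = 2580 px.
Upper-left is one-third across and one-third down within the inner layout region.
x = 1227 + 1 × 5004/3 = 1227 + 1668.00 ≈ 2895
y = 740 + 1 × 2580/3 = 740 + 860.00 ≈ 1600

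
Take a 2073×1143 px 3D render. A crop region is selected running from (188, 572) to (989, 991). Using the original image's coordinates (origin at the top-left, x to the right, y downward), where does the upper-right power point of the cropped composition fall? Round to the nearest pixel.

(722, 712)

Crop width = 989 − 188 = 801 px; one third is 267.00 px.
Crop height = 991 − 572 = 419 px; one third is 139.67 px.
The upper-right point is two-thirds across and one-third down within the crop:
x = 188 + 2 × 267.00 ≈ 722; y = 572 + 1 × 139.67 ≈ 712.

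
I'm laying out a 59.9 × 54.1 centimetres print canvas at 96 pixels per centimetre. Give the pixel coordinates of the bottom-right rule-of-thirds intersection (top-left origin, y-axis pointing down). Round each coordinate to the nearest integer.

(3834, 3462)

In pixels the canvas is 59.9 × 96 = 5750.4 wide and 54.1 × 96 = 5193.6 tall.
The bottom-right point is two-thirds across and two-thirds down:
x = 2 × 5750.4/3 ≈ 3834; y = 2 × 5193.6/3 ≈ 3462.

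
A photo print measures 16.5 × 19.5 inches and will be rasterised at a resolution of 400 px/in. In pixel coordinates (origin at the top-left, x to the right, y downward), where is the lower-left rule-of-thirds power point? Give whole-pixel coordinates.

(2200, 5200)

In pixels the canvas is 16.5 × 400 = 6600 wide and 19.5 × 400 = 7800 tall.
The lower-left point is one-third across and two-thirds down:
x = 1 × 6600/3 ≈ 2200; y = 2 × 7800/3 ≈ 5200.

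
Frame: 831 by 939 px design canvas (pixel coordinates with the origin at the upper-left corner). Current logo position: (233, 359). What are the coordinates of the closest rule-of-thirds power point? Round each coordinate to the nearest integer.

(277, 313)

Third lines: x ∈ {277, 554}, y ∈ {313, 626}.
233 is closer to x = 277; 359 is closer to y = 313.
So the nearest intersection is the upper-left power point.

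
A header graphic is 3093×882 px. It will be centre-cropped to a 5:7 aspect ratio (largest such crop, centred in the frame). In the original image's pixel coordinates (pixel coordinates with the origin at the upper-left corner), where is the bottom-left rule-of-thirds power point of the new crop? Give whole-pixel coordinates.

3093/882 > 5/7, so the 5:7 crop keeps the full height 882 and trims width to 882 × 5/7 = 630.00 px.
Left offset = (3093 − 630.00)/2 = 1231.50 px; top offset = 0.
Bottom-left is one-third across and two-thirds down within the crop:
x = 1231.50 + 1 × 630.00/3 ≈ 1442; y = 0.00 + 2 × 882.00/3 ≈ 588.

x = 1442 px, y = 588 px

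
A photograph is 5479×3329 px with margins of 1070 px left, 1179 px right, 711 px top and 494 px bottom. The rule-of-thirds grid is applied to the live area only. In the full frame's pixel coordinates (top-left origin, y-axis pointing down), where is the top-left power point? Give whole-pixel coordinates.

Content width = 5479 − 1070 − 1179 = 3230 px; content height = 3329 − 711 − 494 = 2124 px.
Top-left is one-third across and one-third down within the live area.
x = 1070 + 1 × 3230/3 = 1070 + 1076.67 ≈ 2147
y = 711 + 1 × 2124/3 = 711 + 708.00 ≈ 1419

(2147, 1419)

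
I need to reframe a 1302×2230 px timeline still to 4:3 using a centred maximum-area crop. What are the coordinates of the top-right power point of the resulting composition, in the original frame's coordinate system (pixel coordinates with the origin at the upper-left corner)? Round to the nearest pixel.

1302/2230 < 4/3, so the 4:3 crop keeps the full width 1302 and trims height to 1302 × 3/4 = 976.50 px.
Top offset = (2230 − 976.50)/2 = 626.75 px; left offset = 0.
Top-right is two-thirds across and one-third down within the crop:
x = 0.00 + 2 × 1302.00/3 ≈ 868; y = 626.75 + 1 × 976.50/3 ≈ 952.

x = 868 px, y = 952 px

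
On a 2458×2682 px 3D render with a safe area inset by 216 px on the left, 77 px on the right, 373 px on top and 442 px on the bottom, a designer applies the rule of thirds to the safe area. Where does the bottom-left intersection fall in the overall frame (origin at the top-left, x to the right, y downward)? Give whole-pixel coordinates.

(938, 1618)

Content width = 2458 − 216 − 77 = 2165 px; content height = 2682 − 373 − 442 = 1867 px.
Bottom-left is one-third across and two-thirds down within the safe area.
x = 216 + 1 × 2165/3 = 216 + 721.67 ≈ 938
y = 373 + 2 × 1867/3 = 373 + 1244.67 ≈ 1618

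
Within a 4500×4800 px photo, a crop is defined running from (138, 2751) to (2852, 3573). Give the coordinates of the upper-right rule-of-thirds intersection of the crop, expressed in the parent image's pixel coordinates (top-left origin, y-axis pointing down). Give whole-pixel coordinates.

Crop width = 2852 − 138 = 2714 px; one third is 904.67 px.
Crop height = 3573 − 2751 = 822 px; one third is 274.00 px.
The upper-right point is two-thirds across and one-third down within the crop:
x = 138 + 2 × 904.67 ≈ 1947; y = 2751 + 1 × 274.00 ≈ 3025.

x = 1947 px, y = 3025 px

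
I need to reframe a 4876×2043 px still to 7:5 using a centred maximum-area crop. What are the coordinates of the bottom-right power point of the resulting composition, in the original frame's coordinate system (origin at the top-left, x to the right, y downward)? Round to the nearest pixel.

4876/2043 > 7/5, so the 7:5 crop keeps the full height 2043 and trims width to 2043 × 7/5 = 2860.20 px.
Left offset = (4876 − 2860.20)/2 = 1007.90 px; top offset = 0.
Bottom-right is two-thirds across and two-thirds down within the crop:
x = 1007.90 + 2 × 2860.20/3 ≈ 2915; y = 0.00 + 2 × 2043.00/3 ≈ 1362.

x = 2915 px, y = 1362 px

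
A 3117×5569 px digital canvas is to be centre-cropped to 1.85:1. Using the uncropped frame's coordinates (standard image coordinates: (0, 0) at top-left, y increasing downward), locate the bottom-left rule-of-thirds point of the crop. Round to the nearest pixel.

x = 1039 px, y = 3065 px

3117/5569 < 1.85/1, so the 1.85:1 crop keeps the full width 3117 and trims height to 3117 × 1/1.85 = 1684.86 px.
Top offset = (5569 − 1684.86)/2 = 1942.07 px; left offset = 0.
Bottom-left is one-third across and two-thirds down within the crop:
x = 0.00 + 1 × 3117.00/3 ≈ 1039; y = 1942.07 + 2 × 1684.86/3 ≈ 3065.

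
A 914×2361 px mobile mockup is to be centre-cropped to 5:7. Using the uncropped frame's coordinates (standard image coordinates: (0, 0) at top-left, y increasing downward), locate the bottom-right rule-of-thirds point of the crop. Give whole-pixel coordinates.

914/2361 < 5/7, so the 5:7 crop keeps the full width 914 and trims height to 914 × 7/5 = 1279.60 px.
Top offset = (2361 − 1279.60)/2 = 540.70 px; left offset = 0.
Bottom-right is two-thirds across and two-thirds down within the crop:
x = 0.00 + 2 × 914.00/3 ≈ 609; y = 540.70 + 2 × 1279.60/3 ≈ 1394.

(609, 1394)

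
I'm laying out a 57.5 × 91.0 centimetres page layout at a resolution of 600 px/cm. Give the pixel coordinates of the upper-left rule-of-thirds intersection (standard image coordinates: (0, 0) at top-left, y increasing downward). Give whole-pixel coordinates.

x = 11500 px, y = 18200 px

In pixels the canvas is 57.5 × 600 = 34500 wide and 91.0 × 600 = 54600 tall.
The upper-left point is one-third across and one-third down:
x = 1 × 34500/3 ≈ 11500; y = 1 × 54600/3 ≈ 18200.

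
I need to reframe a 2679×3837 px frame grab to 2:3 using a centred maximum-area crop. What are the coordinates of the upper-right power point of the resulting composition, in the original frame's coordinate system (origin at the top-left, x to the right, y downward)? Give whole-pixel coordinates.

(1766, 1279)

2679/3837 > 2/3, so the 2:3 crop keeps the full height 3837 and trims width to 3837 × 2/3 = 2558.00 px.
Left offset = (2679 − 2558.00)/2 = 60.50 px; top offset = 0.
Upper-right is two-thirds across and one-third down within the crop:
x = 60.50 + 2 × 2558.00/3 ≈ 1766; y = 0.00 + 1 × 3837.00/3 ≈ 1279.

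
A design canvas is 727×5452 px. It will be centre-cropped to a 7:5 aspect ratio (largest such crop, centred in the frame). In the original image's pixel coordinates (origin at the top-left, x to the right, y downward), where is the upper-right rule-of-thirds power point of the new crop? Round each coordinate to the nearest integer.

(485, 2639)

727/5452 < 7/5, so the 7:5 crop keeps the full width 727 and trims height to 727 × 5/7 = 519.29 px.
Top offset = (5452 − 519.29)/2 = 2466.36 px; left offset = 0.
Upper-right is two-thirds across and one-third down within the crop:
x = 0.00 + 2 × 727.00/3 ≈ 485; y = 2466.36 + 1 × 519.29/3 ≈ 2639.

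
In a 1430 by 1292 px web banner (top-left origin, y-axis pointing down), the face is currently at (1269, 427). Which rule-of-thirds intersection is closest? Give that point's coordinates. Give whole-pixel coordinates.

Third lines: x ∈ {477, 953}, y ∈ {431, 861}.
1269 is closer to x = 953; 427 is closer to y = 431.
So the nearest intersection is the upper-right power point.

x = 953 px, y = 431 px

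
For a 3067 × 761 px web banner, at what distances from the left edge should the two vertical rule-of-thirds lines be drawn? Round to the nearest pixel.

x = 1022 px and x = 2045 px

3067 / 3 = 1022.33, so the vertical lines sit at one and two thirds of 3067.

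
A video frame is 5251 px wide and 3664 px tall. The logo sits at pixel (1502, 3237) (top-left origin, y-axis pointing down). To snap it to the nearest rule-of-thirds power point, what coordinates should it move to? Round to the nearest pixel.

Third lines: x ∈ {1750, 3501}, y ∈ {1221, 2443}.
1502 is closer to x = 1750; 3237 is closer to y = 2443.
So the nearest intersection is the lower-left power point.

x = 1750 px, y = 2443 px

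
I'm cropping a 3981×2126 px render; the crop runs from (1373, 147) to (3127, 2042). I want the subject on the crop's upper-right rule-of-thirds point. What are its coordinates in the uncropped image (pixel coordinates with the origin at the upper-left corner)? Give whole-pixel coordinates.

(2542, 779)

Crop width = 3127 − 1373 = 1754 px; one third is 584.67 px.
Crop height = 2042 − 147 = 1895 px; one third is 631.67 px.
The upper-right point is two-thirds across and one-third down within the crop:
x = 1373 + 2 × 584.67 ≈ 2542; y = 147 + 1 × 631.67 ≈ 779.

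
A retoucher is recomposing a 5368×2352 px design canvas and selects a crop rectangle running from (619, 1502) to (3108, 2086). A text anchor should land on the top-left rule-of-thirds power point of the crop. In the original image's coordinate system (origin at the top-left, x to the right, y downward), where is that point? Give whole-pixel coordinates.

x = 1449 px, y = 1697 px

Crop width = 3108 − 619 = 2489 px; one third is 829.67 px.
Crop height = 2086 − 1502 = 584 px; one third is 194.67 px.
The top-left point is one-third across and one-third down within the crop:
x = 619 + 1 × 829.67 ≈ 1449; y = 1502 + 1 × 194.67 ≈ 1697.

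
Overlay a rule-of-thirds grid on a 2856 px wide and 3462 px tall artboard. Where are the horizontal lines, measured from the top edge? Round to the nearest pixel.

1154 px and 2308 px

3462 / 3 = 1154, so the horizontal lines sit at one and two thirds of 3462.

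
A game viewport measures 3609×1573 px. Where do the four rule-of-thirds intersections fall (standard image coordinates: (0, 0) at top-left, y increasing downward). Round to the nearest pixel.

(1203, 524), (2406, 524), (1203, 1049), (2406, 1049)

One third of 3609 is 1203; one third of 1573 is 524.33.
Vertical third lines at x = 1203 and x = 2406; horizontal third lines at y = 524 and y = 1049.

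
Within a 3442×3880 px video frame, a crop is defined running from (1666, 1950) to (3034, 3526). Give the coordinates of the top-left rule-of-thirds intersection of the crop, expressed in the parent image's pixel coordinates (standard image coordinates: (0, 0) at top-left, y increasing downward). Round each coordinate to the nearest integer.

Crop width = 3034 − 1666 = 1368 px; one third is 456.00 px.
Crop height = 3526 − 1950 = 1576 px; one third is 525.33 px.
The top-left point is one-third across and one-third down within the crop:
x = 1666 + 1 × 456.00 ≈ 2122; y = 1950 + 1 × 525.33 ≈ 2475.

x = 2122 px, y = 2475 px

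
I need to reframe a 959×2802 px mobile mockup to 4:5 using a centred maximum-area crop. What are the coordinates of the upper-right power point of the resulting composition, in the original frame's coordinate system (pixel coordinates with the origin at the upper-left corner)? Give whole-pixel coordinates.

(639, 1201)

959/2802 < 4/5, so the 4:5 crop keeps the full width 959 and trims height to 959 × 5/4 = 1198.75 px.
Top offset = (2802 − 1198.75)/2 = 801.62 px; left offset = 0.
Upper-right is two-thirds across and one-third down within the crop:
x = 0.00 + 2 × 959.00/3 ≈ 639; y = 801.62 + 1 × 1198.75/3 ≈ 1201.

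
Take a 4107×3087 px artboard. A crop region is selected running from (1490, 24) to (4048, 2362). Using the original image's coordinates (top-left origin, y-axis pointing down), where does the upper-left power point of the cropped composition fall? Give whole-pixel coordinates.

(2343, 803)

Crop width = 4048 − 1490 = 2558 px; one third is 852.67 px.
Crop height = 2362 − 24 = 2338 px; one third is 779.33 px.
The upper-left point is one-third across and one-third down within the crop:
x = 1490 + 1 × 852.67 ≈ 2343; y = 24 + 1 × 779.33 ≈ 803.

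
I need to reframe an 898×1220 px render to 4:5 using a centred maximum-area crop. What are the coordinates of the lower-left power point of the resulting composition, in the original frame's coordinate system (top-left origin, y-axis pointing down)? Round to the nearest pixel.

898/1220 < 4/5, so the 4:5 crop keeps the full width 898 and trims height to 898 × 5/4 = 1122.50 px.
Top offset = (1220 − 1122.50)/2 = 48.75 px; left offset = 0.
Lower-left is one-third across and two-thirds down within the crop:
x = 0.00 + 1 × 898.00/3 ≈ 299; y = 48.75 + 2 × 1122.50/3 ≈ 797.

x = 299 px, y = 797 px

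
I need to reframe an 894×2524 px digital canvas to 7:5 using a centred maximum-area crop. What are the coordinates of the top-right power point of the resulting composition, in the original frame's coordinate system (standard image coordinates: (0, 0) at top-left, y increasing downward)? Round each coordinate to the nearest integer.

894/2524 < 7/5, so the 7:5 crop keeps the full width 894 and trims height to 894 × 5/7 = 638.57 px.
Top offset = (2524 − 638.57)/2 = 942.71 px; left offset = 0.
Top-right is two-thirds across and one-third down within the crop:
x = 0.00 + 2 × 894.00/3 ≈ 596; y = 942.71 + 1 × 638.57/3 ≈ 1156.

(596, 1156)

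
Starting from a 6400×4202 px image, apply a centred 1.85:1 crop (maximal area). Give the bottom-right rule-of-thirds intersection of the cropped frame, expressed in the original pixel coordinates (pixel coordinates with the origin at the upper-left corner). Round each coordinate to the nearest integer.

(4267, 2678)

6400/4202 < 1.85/1, so the 1.85:1 crop keeps the full width 6400 and trims height to 6400 × 1/1.85 = 3459.46 px.
Top offset = (4202 − 3459.46)/2 = 371.27 px; left offset = 0.
Bottom-right is two-thirds across and two-thirds down within the crop:
x = 0.00 + 2 × 6400.00/3 ≈ 4267; y = 371.27 + 2 × 3459.46/3 ≈ 2678.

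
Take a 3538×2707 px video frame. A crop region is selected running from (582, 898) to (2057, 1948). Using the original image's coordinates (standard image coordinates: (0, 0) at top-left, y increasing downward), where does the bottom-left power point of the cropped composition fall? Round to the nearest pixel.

Crop width = 2057 − 582 = 1475 px; one third is 491.67 px.
Crop height = 1948 − 898 = 1050 px; one third is 350.00 px.
The bottom-left point is one-third across and two-thirds down within the crop:
x = 582 + 1 × 491.67 ≈ 1074; y = 898 + 2 × 350.00 ≈ 1598.

(1074, 1598)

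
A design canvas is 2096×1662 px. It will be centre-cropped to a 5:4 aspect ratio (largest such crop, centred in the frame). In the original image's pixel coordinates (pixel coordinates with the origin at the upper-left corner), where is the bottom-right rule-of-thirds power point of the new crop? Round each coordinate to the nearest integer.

(1394, 1108)

2096/1662 > 5/4, so the 5:4 crop keeps the full height 1662 and trims width to 1662 × 5/4 = 2077.50 px.
Left offset = (2096 − 2077.50)/2 = 9.25 px; top offset = 0.
Bottom-right is two-thirds across and two-thirds down within the crop:
x = 9.25 + 2 × 2077.50/3 ≈ 1394; y = 0.00 + 2 × 1662.00/3 ≈ 1108.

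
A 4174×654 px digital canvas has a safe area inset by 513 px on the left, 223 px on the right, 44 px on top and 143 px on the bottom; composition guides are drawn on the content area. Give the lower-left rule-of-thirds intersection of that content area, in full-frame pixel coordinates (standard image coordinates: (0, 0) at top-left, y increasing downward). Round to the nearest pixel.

x = 1659 px, y = 355 px

Content width = 4174 − 513 − 223 = 3438 px; content height = 654 − 44 − 143 = 467 px.
Lower-left is one-third across and two-thirds down within the content area.
x = 513 + 1 × 3438/3 = 513 + 1146.00 ≈ 1659
y = 44 + 2 × 467/3 = 44 + 311.33 ≈ 355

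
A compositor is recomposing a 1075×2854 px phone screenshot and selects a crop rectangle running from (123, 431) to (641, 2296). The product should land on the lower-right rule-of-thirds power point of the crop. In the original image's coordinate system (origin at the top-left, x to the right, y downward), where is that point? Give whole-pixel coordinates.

(468, 1674)

Crop width = 641 − 123 = 518 px; one third is 172.67 px.
Crop height = 2296 − 431 = 1865 px; one third is 621.67 px.
The lower-right point is two-thirds across and two-thirds down within the crop:
x = 123 + 2 × 172.67 ≈ 468; y = 431 + 2 × 621.67 ≈ 1674.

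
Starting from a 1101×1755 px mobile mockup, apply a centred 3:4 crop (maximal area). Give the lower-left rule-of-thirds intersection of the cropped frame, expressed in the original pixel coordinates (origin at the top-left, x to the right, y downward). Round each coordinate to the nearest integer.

(367, 1122)

1101/1755 < 3/4, so the 3:4 crop keeps the full width 1101 and trims height to 1101 × 4/3 = 1468.00 px.
Top offset = (1755 − 1468.00)/2 = 143.50 px; left offset = 0.
Lower-left is one-third across and two-thirds down within the crop:
x = 0.00 + 1 × 1101.00/3 ≈ 367; y = 143.50 + 2 × 1468.00/3 ≈ 1122.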